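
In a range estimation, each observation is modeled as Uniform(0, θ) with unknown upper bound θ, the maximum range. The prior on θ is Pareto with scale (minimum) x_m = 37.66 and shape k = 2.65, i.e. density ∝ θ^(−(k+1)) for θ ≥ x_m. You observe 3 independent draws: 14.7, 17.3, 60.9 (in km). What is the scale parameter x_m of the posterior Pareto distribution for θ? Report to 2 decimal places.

60.90

A Pareto(scale x_m, shape k) prior on the upper bound θ of Uniform(0, θ) is conjugate: posterior is Pareto(max(x_m, max xᵢ), k + n).
Sample maximum = 60.9; prior scale x_m = 37.66 → posterior scale = max = 60.90.
Posterior shape = 2.65 + 3 = 5.65.
Posterior scale x_m = 60.90.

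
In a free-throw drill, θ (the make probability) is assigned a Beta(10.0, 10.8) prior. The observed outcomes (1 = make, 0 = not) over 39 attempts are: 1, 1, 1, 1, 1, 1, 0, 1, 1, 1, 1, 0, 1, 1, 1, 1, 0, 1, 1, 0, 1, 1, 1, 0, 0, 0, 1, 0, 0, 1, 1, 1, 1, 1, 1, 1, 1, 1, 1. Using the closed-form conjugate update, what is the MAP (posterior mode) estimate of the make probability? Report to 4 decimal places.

0.6747

The Beta prior is conjugate to a Binomial/Bernoulli likelihood; the update adds successes to α and failures to β.
Posterior: Beta(α+k, β+n−k) = Beta(10.0+30, 10.8+9) = Beta(40.0, 19.8).
Mode of Beta(a,b) for a,b>1 is (a−1)/(a+b−2) = 39.0/57.8 = 0.6747.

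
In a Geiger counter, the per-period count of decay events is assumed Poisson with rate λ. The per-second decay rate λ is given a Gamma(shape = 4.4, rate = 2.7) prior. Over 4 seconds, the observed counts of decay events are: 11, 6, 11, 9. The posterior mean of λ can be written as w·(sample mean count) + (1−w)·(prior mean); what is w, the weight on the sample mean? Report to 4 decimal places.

With a Gamma(shape α, rate β) prior, the Poisson likelihood is conjugate: the posterior is Gamma(α + ΣXᵢ, β + n).
Posterior mean = (α₀+S)/(β₀+n) = [n/(β₀+n)]·(S/n) + [β₀/(β₀+n)]·(α₀/β₀), so only n and β₀ enter the weight.
Weight on data w = n/(β₀+n) = 4/(2.7+4) = 4/6.7 = 0.5970.

0.5970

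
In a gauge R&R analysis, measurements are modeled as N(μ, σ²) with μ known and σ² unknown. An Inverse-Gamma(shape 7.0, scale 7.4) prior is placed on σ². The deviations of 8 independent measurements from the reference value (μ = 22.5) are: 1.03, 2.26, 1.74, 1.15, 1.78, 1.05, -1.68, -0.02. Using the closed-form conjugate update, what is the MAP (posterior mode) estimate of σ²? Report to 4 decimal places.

1.3505

With known mean μ and an Inverse-Gamma(α, β) prior on σ², the Normal likelihood is conjugate: posterior is Inv-Gamma(α + n/2, β + Σ(xᵢ−μ)²/2).
Σ(xᵢ−μ)² = (1.03)² + (2.26)² + (1.74)² + (1.15)² + (1.78)² + (1.05)² + (-1.68)² + (-0.02)² = 17.6123.
Posterior: Inv-Gamma(7.0 + 8/2, 7.4 + 17.6123/2) = Inv-Gamma(11.00, 16.20615).
Mode = β/(α+1) = 16.20615/12.00 = 1.3505.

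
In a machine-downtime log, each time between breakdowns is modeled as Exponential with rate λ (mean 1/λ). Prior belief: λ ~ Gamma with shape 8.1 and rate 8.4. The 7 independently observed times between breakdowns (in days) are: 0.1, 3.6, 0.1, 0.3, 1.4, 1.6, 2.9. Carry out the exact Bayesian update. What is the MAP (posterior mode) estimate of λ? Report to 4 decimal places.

0.7663

With a Gamma(shape α, rate β) prior on the exponential rate λ, the posterior after n observations with total T = Σxᵢ is Gamma(α+n, β+T).
Sum of observations T = 10.0 days; n = 7.
Posterior: Gamma(8.1+7, 8.4+10.0) = Gamma(15.1, 18.4).
Mode = (α−1)/β = 0.7663.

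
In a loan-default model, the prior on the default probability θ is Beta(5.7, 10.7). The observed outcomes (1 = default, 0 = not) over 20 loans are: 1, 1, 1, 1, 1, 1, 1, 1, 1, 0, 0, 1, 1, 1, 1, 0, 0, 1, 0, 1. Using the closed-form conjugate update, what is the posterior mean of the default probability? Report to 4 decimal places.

0.5687

The Beta prior is conjugate to a Binomial/Bernoulli likelihood; the update adds successes to α and failures to β.
Posterior: Beta(α+k, β+n−k) = Beta(5.7+15, 10.7+5) = Beta(20.7, 15.7).
Posterior mean = α/(α+β) = 20.7/36.4 = 0.5687.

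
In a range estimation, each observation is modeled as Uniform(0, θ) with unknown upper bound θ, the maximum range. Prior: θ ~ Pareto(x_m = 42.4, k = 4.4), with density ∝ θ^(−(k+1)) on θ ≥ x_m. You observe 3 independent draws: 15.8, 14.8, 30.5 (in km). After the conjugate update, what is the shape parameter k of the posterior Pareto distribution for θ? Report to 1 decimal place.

A Pareto(scale x_m, shape k) prior on the upper bound θ of Uniform(0, θ) is conjugate: posterior is Pareto(max(x_m, max xᵢ), k + n).
Sample maximum = 30.5; prior scale x_m = 42.4 → posterior scale = max = 42.4.
Posterior shape = 4.4 + 3 = 7.4.
Posterior shape k = 7.4.

7.4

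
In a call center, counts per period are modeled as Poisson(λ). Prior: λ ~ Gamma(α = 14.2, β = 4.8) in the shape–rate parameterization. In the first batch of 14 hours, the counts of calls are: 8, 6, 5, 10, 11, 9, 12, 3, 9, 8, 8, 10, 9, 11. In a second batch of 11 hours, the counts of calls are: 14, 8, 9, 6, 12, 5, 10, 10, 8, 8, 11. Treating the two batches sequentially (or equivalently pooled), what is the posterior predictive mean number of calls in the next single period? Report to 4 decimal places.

With a Gamma(shape α, rate β) prior, the Poisson likelihood is conjugate: the posterior is Gamma(α + ΣXᵢ, β + n).
Batch 1: sum of counts S = 119 over n = 14 hours.
After batch 1: Gamma(α+S, β+n) = Gamma(14.2+119, 4.8+14) = Gamma(133.2, 18.8).
Batch 2: sum of counts S = 101 over n = 11 hours.
After batch 2: Gamma(α+S, β+n) = Gamma(133.2+101, 18.8+11) = Gamma(234.2, 29.8).
The predictive distribution for one future period is NegBinom with mean α/β = 7.8591.

7.8591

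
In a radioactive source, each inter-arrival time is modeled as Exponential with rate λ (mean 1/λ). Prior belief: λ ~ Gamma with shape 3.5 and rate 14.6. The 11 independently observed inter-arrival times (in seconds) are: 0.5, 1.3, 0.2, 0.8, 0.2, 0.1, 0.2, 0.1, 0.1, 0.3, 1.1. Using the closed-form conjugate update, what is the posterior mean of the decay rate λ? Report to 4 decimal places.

0.7436

With a Gamma(shape α, rate β) prior on the exponential rate λ, the posterior after n observations with total T = Σxᵢ is Gamma(α+n, β+T).
Sum of observations T = 4.9 seconds; n = 11.
Posterior: Gamma(3.5+11, 14.6+4.9) = Gamma(14.5, 19.5).
Posterior mean of λ = α/β = 14.5/19.5 = 0.7436.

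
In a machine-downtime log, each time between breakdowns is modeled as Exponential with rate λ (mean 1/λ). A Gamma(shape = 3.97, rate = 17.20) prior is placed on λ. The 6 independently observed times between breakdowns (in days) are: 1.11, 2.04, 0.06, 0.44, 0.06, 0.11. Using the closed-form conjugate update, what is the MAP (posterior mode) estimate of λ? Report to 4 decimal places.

With a Gamma(shape α, rate β) prior on the exponential rate λ, the posterior after n observations with total T = Σxᵢ is Gamma(α+n, β+T).
Sum of observations T = 3.82 days; n = 6.
Posterior: Gamma(3.97+6, 17.20+3.82) = Gamma(9.97, 21.02).
Mode = (α−1)/β = 0.4267.

0.4267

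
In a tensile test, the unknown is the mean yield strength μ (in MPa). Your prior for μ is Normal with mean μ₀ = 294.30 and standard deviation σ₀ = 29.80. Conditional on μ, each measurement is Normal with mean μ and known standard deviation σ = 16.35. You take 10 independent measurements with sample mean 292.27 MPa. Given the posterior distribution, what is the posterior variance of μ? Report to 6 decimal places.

For Normal data with known variance σ², a Normal(μ₀, σ₀²) prior on μ is conjugate. Posterior precision = 1/σ₀² + n/σ²; posterior mean is the precision-weighted average of μ₀ and x̄.
σ₀² = 29.80² = 888.04, σ² = 16.35² = 267.3225; σ² + n·σ₀² = 267.3225 + 10·888.04 = 9147.7225.
Posterior precision = 1/σ₀² + n/σ² = 1/888.04 + 10/267.3225 = (σ² + n·σ₀²)/(σ₀²σ²) = 9147.7225/(888.04·267.3225); posterior variance σₙ² = σ₀²σ²/(σ² + n·σ₀²) = 888.04·267.3225/9147.7225 = 25.951058.

25.951058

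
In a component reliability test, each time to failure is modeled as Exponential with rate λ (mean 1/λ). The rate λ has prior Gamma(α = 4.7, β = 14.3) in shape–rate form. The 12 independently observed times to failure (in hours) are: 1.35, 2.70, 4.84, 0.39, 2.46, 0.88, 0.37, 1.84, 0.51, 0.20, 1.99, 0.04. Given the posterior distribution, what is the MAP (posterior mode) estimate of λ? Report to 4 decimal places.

With a Gamma(shape α, rate β) prior on the exponential rate λ, the posterior after n observations with total T = Σxᵢ is Gamma(α+n, β+T).
Sum of observations T = 17.57 hours; n = 12.
Posterior: Gamma(4.7+12, 14.3+17.57) = Gamma(16.7, 31.87).
Mode = (α−1)/β = 0.4926.

0.4926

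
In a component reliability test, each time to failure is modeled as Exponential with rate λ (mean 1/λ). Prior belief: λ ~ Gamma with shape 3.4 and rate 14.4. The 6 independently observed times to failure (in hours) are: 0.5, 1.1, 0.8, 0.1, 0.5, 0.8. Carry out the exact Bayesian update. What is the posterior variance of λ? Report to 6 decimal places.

With a Gamma(shape α, rate β) prior on the exponential rate λ, the posterior after n observations with total T = Σxᵢ is Gamma(α+n, β+T).
Sum of observations T = 3.8 hours; n = 6.
Posterior: Gamma(3.4+6, 14.4+3.8) = Gamma(9.4, 18.2).
Var = α/β² = 0.028378.

0.028378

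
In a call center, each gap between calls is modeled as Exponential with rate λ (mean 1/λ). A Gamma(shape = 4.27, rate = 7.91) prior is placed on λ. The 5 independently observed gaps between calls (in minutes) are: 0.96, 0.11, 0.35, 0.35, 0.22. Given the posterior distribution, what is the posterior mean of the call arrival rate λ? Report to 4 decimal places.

0.9364

With a Gamma(shape α, rate β) prior on the exponential rate λ, the posterior after n observations with total T = Σxᵢ is Gamma(α+n, β+T).
Sum of observations T = 1.99 minutes; n = 5.
Posterior: Gamma(4.27+5, 7.91+1.99) = Gamma(9.27, 9.90).
Posterior mean of λ = α/β = 9.27/9.90 = 0.9364.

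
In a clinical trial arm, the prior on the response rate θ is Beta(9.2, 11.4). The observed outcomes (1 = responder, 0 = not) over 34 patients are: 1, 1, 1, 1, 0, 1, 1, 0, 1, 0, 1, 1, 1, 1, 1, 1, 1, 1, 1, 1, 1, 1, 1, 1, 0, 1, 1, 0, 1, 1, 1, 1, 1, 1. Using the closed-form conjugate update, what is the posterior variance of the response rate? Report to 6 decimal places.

0.003780

The Beta prior is conjugate to a Binomial/Bernoulli likelihood; the update adds successes to α and failures to β.
Posterior: Beta(α+k, β+n−k) = Beta(9.2+29, 11.4+5) = Beta(38.2, 16.4).
Var = αβ/((α+β)²(α+β+1)) = 38.2·16.4/(54.6²·55.6) = 0.003780.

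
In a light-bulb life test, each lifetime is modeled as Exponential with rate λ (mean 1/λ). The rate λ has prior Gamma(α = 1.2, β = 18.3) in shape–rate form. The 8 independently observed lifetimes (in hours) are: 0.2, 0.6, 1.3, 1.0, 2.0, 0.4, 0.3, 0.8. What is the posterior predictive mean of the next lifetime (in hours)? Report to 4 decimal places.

3.0366

With a Gamma(shape α, rate β) prior on the exponential rate λ, the posterior after n observations with total T = Σxᵢ is Gamma(α+n, β+T).
Sum of observations T = 6.6 hours; n = 8.
Posterior: Gamma(1.2+8, 18.3+6.6) = Gamma(9.2, 24.9).
The predictive distribution for the next observation is Lomax; its mean is β/(α−1) = 24.9/8.2 = 3.0366.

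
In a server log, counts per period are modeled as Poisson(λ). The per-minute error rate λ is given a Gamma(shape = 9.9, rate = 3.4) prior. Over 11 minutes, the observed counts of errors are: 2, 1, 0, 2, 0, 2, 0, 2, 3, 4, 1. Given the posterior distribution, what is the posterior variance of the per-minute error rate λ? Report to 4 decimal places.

With a Gamma(shape α, rate β) prior, the Poisson likelihood is conjugate: the posterior is Gamma(α + ΣXᵢ, β + n).
Sum of counts S = 17 over n = 11 minutes.
Posterior: Gamma(α+S, β+n) = Gamma(9.9+17, 3.4+11) = Gamma(26.9, 14.4).
Var = α/β² = 26.9/14.4² = 0.1297.

0.1297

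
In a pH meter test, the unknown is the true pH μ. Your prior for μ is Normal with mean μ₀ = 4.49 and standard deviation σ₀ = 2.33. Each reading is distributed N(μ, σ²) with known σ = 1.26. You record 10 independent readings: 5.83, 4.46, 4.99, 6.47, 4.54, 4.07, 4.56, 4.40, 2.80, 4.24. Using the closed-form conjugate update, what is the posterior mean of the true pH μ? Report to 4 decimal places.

For Normal data with known variance σ², a Normal(μ₀, σ₀²) prior on μ is conjugate. Posterior precision = 1/σ₀² + n/σ²; posterior mean is the precision-weighted average of μ₀ and x̄.
Σxᵢ = 5.83 + 4.46 + 4.99 + 6.47 + 4.54 + 4.07 + 4.56 + 4.40 + 2.80 + 4.24 = 46.36, so n·x̄ = 46.36.
σ₀² = 2.33² = 5.4289, σ² = 1.26² = 1.5876; σ² + n·σ₀² = 1.5876 + 10·5.4289 = 55.8766.
Posterior mean = (μ₀/σ₀² + n·x̄/σ²)/(1/σ₀² + n/σ²) = (σ²·μ₀ + σ₀²·n·x̄)/(σ² + n·σ₀²) = (1.5876·4.49 + 5.4289·46.36)/55.8766 = 258.812128/55.8766 = 4.6319.

4.6319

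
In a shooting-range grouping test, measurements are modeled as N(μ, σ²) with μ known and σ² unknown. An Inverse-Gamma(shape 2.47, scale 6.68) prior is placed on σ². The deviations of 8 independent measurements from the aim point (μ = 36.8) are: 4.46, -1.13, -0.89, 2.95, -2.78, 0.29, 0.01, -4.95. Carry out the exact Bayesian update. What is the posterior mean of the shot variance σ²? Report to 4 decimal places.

With known mean μ and an Inverse-Gamma(α, β) prior on σ², the Normal likelihood is conjugate: posterior is Inv-Gamma(α + n/2, β + Σ(xᵢ−μ)²/2).
Σ(xᵢ−μ)² = (4.46)² + (-1.13)² + (-0.89)² + (2.95)² + (-2.78)² + (0.29)² + (0.01)² + (-4.95)² = 62.9782.
Posterior: Inv-Gamma(2.47 + 8/2, 6.68 + 62.9782/2) = Inv-Gamma(6.47, 38.16910).
E[σ²|data] = β/(α−1) = 38.16910/5.47 = 6.9779.

6.9779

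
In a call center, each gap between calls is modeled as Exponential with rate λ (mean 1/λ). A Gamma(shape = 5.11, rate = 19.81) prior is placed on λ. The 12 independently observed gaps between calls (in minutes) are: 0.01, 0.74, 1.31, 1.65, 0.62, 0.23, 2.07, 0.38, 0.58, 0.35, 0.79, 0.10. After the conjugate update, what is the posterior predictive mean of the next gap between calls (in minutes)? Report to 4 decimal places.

1.7778

With a Gamma(shape α, rate β) prior on the exponential rate λ, the posterior after n observations with total T = Σxᵢ is Gamma(α+n, β+T).
Sum of observations T = 8.83 minutes; n = 12.
Posterior: Gamma(5.11+12, 19.81+8.83) = Gamma(17.11, 28.64).
The predictive distribution for the next observation is Lomax; its mean is β/(α−1) = 28.64/16.11 = 1.7778.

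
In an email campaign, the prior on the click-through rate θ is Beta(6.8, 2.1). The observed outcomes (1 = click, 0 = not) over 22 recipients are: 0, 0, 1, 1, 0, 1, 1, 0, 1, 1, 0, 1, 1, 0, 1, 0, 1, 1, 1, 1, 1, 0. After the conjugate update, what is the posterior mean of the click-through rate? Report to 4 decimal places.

0.6731

The Beta prior is conjugate to a Binomial/Bernoulli likelihood; the update adds successes to α and failures to β.
Posterior: Beta(α+k, β+n−k) = Beta(6.8+14, 2.1+8) = Beta(20.8, 10.1).
Posterior mean = α/(α+β) = 20.8/30.9 = 0.6731.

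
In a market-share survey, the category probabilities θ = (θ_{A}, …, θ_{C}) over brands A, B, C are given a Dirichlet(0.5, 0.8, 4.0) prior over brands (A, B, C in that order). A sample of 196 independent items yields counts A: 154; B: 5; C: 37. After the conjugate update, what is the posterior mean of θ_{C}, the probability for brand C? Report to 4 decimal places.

0.2037

The Dirichlet prior is conjugate to the Multinomial likelihood: each posterior αⱼ = prior αⱼ + observed count nⱼ.
Posterior concentration: (154.5, 5.8, 41.0), total = 201.3.
E[θ_{C}|data] = α_{C}/Σα = 41.0/201.3 = 0.2037.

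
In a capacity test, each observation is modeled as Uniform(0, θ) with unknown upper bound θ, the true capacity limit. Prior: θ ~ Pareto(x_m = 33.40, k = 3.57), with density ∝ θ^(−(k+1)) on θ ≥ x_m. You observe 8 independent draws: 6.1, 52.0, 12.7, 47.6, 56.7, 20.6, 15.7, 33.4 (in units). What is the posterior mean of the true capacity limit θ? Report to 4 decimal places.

A Pareto(scale x_m, shape k) prior on the upper bound θ of Uniform(0, θ) is conjugate: posterior is Pareto(max(x_m, max xᵢ), k + n).
Sample maximum = 56.7; prior scale x_m = 33.40 → posterior scale = max = 56.70.
Posterior shape = 3.57 + 8 = 11.57.
E[θ|data] = k·x_m/(k−1) = 11.57·56.70/10.57 = 62.0642.

62.0642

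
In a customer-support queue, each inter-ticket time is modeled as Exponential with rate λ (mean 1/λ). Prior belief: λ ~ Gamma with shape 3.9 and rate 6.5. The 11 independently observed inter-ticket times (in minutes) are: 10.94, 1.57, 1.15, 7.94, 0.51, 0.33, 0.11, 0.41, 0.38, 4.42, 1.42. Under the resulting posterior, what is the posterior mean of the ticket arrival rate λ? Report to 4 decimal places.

With a Gamma(shape α, rate β) prior on the exponential rate λ, the posterior after n observations with total T = Σxᵢ is Gamma(α+n, β+T).
Sum of observations T = 29.18 minutes; n = 11.
Posterior: Gamma(3.9+11, 6.5+29.18) = Gamma(14.9, 35.68).
Posterior mean of λ = α/β = 14.9/35.68 = 0.4176.

0.4176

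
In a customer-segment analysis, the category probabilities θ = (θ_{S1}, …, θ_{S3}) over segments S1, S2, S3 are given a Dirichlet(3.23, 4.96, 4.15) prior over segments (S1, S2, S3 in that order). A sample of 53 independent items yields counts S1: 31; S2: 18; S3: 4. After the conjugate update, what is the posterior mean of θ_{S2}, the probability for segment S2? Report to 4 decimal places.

The Dirichlet prior is conjugate to the Multinomial likelihood: each posterior αⱼ = prior αⱼ + observed count nⱼ.
Posterior concentration: (34.23, 22.96, 8.15), total = 65.34.
E[θ_{S2}|data] = α_{S2}/Σα = 22.96/65.34 = 0.3514.

0.3514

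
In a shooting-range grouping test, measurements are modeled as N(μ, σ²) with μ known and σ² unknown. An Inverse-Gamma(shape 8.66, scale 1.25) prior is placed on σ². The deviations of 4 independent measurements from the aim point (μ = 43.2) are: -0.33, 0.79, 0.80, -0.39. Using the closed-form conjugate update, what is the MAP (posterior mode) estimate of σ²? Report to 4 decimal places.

0.1726

With known mean μ and an Inverse-Gamma(α, β) prior on σ², the Normal likelihood is conjugate: posterior is Inv-Gamma(α + n/2, β + Σ(xᵢ−μ)²/2).
Σ(xᵢ−μ)² = (-0.33)² + (0.79)² + (0.80)² + (-0.39)² = 1.5251.
Posterior: Inv-Gamma(8.66 + 4/2, 1.25 + 1.5251/2) = Inv-Gamma(10.66, 2.01255).
Mode = β/(α+1) = 2.01255/11.66 = 0.1726.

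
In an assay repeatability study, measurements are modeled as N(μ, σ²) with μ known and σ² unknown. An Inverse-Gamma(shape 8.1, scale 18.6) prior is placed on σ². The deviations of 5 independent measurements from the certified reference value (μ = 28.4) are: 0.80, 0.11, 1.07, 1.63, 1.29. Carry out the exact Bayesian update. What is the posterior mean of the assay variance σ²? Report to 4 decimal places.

2.2561

With known mean μ and an Inverse-Gamma(α, β) prior on σ², the Normal likelihood is conjugate: posterior is Inv-Gamma(α + n/2, β + Σ(xᵢ−μ)²/2).
Σ(xᵢ−μ)² = (0.80)² + (0.11)² + (1.07)² + (1.63)² + (1.29)² = 6.1180.
Posterior: Inv-Gamma(8.1 + 5/2, 18.6 + 6.1180/2) = Inv-Gamma(10.60, 21.65900).
E[σ²|data] = β/(α−1) = 21.65900/9.60 = 2.2561.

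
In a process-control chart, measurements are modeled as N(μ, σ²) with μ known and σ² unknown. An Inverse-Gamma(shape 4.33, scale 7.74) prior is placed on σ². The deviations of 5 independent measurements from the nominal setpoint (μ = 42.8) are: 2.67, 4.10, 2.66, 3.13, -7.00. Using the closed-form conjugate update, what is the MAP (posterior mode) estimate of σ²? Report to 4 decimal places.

6.7236

With known mean μ and an Inverse-Gamma(α, β) prior on σ², the Normal likelihood is conjugate: posterior is Inv-Gamma(α + n/2, β + Σ(xᵢ−μ)²/2).
Σ(xᵢ−μ)² = (2.67)² + (4.10)² + (2.66)² + (3.13)² + (-7.00)² = 89.8114.
Posterior: Inv-Gamma(4.33 + 5/2, 7.74 + 89.8114/2) = Inv-Gamma(6.83, 52.64570).
Mode = β/(α+1) = 52.64570/7.83 = 6.7236.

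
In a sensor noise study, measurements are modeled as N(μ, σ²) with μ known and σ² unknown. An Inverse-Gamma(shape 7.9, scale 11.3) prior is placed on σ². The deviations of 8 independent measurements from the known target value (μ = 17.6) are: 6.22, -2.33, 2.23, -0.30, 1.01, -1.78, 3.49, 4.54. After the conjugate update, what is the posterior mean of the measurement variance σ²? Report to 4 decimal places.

With known mean μ and an Inverse-Gamma(α, β) prior on σ², the Normal likelihood is conjugate: posterior is Inv-Gamma(α + n/2, β + Σ(xᵢ−μ)²/2).
Σ(xᵢ−μ)² = (6.22)² + (-2.33)² + (2.23)² + (-0.30)² + (1.01)² + (-1.78)² + (3.49)² + (4.54)² = 86.1604.
Posterior: Inv-Gamma(7.9 + 8/2, 11.3 + 86.1604/2) = Inv-Gamma(11.90, 54.38020).
E[σ²|data] = β/(α−1) = 54.38020/10.90 = 4.9890.

4.9890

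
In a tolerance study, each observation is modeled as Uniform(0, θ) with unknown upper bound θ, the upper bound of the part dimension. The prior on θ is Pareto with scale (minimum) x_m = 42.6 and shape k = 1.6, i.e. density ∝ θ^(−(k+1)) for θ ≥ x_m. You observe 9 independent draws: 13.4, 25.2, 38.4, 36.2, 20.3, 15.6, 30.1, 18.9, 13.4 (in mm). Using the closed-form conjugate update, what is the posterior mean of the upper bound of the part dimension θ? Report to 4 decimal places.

47.0375

A Pareto(scale x_m, shape k) prior on the upper bound θ of Uniform(0, θ) is conjugate: posterior is Pareto(max(x_m, max xᵢ), k + n).
Sample maximum = 38.4; prior scale x_m = 42.6 → posterior scale = max = 42.6.
Posterior shape = 1.6 + 9 = 10.6.
E[θ|data] = k·x_m/(k−1) = 10.6·42.6/9.6 = 47.0375.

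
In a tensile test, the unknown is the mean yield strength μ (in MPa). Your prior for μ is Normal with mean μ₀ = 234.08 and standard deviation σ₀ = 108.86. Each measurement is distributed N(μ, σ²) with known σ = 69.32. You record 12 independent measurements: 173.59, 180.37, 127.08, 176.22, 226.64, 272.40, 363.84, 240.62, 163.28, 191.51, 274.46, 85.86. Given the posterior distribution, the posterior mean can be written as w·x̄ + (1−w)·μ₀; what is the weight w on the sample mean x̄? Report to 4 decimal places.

For Normal data with known variance σ², a Normal(μ₀, σ₀²) prior on μ is conjugate. Posterior precision = 1/σ₀² + n/σ²; posterior mean is the precision-weighted average of μ₀ and x̄.
σ₀² = 108.86² = 11850.4996, σ² = 69.32² = 4805.2624. Prior precision 1/σ₀² = 1/11850.4996; data precision n/σ² = 12/4805.2624.
w = (n/σ²)/(1/σ₀² + n/σ²) = n·σ₀²/(σ² + n·σ₀²) = 12·11850.4996/(4805.2624 + 12·11850.4996) = 142205.9952/147011.2576 = 0.9673.

0.9673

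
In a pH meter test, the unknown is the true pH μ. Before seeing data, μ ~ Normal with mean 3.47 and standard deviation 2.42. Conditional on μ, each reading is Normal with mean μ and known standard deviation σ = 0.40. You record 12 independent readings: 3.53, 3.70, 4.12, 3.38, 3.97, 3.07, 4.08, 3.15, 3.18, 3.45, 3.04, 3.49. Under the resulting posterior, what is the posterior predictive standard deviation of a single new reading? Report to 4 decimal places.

For Normal data with known variance σ², a Normal(μ₀, σ₀²) prior on μ is conjugate. Posterior precision = 1/σ₀² + n/σ²; posterior mean is the precision-weighted average of μ₀ and x̄.
σ₀² = 2.42² = 5.8564, σ² = 0.40² = 0.16; σ² + n·σ₀² = 0.16 + 12·5.8564 = 70.4368.
Posterior precision = 1/σ₀² + n/σ² = 1/5.8564 + 12/0.16 = (σ² + n·σ₀²)/(σ₀²σ²) = 70.4368/(5.8564·0.16); posterior variance σₙ² = σ₀²σ²/(σ² + n·σ₀²) = 5.8564·0.16/70.4368 = 0.013303.
Predictive variance for one new observation = σₙ² + σ² = 5.8564·0.16/70.4368 + 0.16 = σ²·(σ₀² + 70.4368)/70.4368 = 0.16·76.2932/70.4368 = 0.173303; SD = √(0.16·76.2932/70.4368) = 0.4163.

0.4163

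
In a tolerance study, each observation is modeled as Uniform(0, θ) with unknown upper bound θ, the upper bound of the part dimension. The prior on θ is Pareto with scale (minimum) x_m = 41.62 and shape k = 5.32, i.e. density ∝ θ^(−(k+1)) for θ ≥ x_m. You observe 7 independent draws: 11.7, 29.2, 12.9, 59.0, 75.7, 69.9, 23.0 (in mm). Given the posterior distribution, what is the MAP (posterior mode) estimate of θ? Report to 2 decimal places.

A Pareto(scale x_m, shape k) prior on the upper bound θ of Uniform(0, θ) is conjugate: posterior is Pareto(max(x_m, max xᵢ), k + n).
Sample maximum = 75.7; prior scale x_m = 41.62 → posterior scale = max = 75.70.
Posterior shape = 5.32 + 7 = 12.32.
The Pareto density is decreasing on [x_m, ∞), so the mode is x_m = 75.70.

75.70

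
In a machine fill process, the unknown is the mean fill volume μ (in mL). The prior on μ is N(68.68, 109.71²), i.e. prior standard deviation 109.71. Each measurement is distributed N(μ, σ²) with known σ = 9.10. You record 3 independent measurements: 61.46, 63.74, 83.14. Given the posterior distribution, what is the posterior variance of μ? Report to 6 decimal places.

For Normal data with known variance σ², a Normal(μ₀, σ₀²) prior on μ is conjugate. Posterior precision = 1/σ₀² + n/σ²; posterior mean is the precision-weighted average of μ₀ and x̄.
σ₀² = 109.71² = 12036.2841, σ² = 9.10² = 82.81; σ² + n·σ₀² = 82.81 + 3·12036.2841 = 36191.6623.
Posterior precision = 1/σ₀² + n/σ² = 1/12036.2841 + 3/82.81 = (σ² + n·σ₀²)/(σ₀²σ²) = 36191.6623/(12036.2841·82.81); posterior variance σₙ² = σ₀²σ²/(σ² + n·σ₀²) = 12036.2841·82.81/36191.6623 = 27.540174.

27.540174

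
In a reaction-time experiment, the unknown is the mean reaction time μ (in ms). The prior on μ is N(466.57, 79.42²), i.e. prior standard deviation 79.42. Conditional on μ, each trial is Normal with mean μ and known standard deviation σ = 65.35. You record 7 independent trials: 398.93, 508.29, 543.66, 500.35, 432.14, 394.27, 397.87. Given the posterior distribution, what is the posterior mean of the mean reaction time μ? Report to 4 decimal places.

For Normal data with known variance σ², a Normal(μ₀, σ₀²) prior on μ is conjugate. Posterior precision = 1/σ₀² + n/σ²; posterior mean is the precision-weighted average of μ₀ and x̄.
Σxᵢ = 398.93 + 508.29 + 543.66 + 500.35 + 432.14 + 394.27 + 397.87 = 3175.51, so n·x̄ = 3175.51.
σ₀² = 79.42² = 6307.5364, σ² = 65.35² = 4270.6225; σ² + n·σ₀² = 4270.6225 + 7·6307.5364 = 48423.3773.
Posterior mean = (μ₀/σ₀² + n·x̄/σ²)/(1/σ₀² + n/σ²) = (σ²·μ₀ + σ₀²·n·x̄)/(σ² + n·σ₀²) = (4270.6225·466.57 + 6307.5364·3175.51)/48423.3773 = 22022189.253389/48423.3773 = 454.7842.

454.7842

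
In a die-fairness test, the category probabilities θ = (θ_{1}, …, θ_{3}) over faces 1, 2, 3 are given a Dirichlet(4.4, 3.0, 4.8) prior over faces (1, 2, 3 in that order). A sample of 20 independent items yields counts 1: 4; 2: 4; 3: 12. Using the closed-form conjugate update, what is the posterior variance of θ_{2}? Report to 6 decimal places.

The Dirichlet prior is conjugate to the Multinomial likelihood: each posterior αⱼ = prior αⱼ + observed count nⱼ.
Posterior concentration: (8.4, 7.0, 16.8), total = 32.2.
Var[θ_j] = α_j(Σα−α_j)/((Σα)²(Σα+1)) = 7.0·25.2/(32.2²·33.2) = 0.005124.

0.005124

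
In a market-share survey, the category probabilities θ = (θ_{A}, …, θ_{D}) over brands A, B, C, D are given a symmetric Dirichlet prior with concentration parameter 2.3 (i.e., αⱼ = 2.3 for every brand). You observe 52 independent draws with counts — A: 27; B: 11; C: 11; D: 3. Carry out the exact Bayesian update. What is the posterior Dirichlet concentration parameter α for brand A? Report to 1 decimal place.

29.3

The Dirichlet prior is conjugate to the Multinomial likelihood: each posterior αⱼ = prior αⱼ + observed count nⱼ.
Posterior concentration: (29.3, 13.3, 13.3, 5.3), total = 61.2.
α_{A} = 2.3 + 27 = 29.3.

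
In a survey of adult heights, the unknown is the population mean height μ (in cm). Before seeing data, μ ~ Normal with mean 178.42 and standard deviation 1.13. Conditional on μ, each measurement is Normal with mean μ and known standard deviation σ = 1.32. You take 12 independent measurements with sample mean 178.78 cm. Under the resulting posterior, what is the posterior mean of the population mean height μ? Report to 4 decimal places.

178.7432

For Normal data with known variance σ², a Normal(μ₀, σ₀²) prior on μ is conjugate. Posterior precision = 1/σ₀² + n/σ²; posterior mean is the precision-weighted average of μ₀ and x̄.
n·x̄ = 12·178.78 = 2145.36.
σ₀² = 1.13² = 1.2769, σ² = 1.32² = 1.7424; σ² + n·σ₀² = 1.7424 + 12·1.2769 = 17.0652.
Posterior mean = (μ₀/σ₀² + n·x̄/σ²)/(1/σ₀² + n/σ²) = (σ²·μ₀ + σ₀²·n·x̄)/(σ² + n·σ₀²) = (1.7424·178.42 + 1.2769·2145.36)/17.0652 = 3050.289192/17.0652 = 178.7432.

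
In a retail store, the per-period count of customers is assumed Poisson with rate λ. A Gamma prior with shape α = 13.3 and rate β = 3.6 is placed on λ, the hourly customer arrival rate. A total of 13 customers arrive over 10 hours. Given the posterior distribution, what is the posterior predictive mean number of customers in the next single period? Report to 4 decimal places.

With a Gamma(shape α, rate β) prior, the Poisson likelihood is conjugate: the posterior is Gamma(α + ΣXᵢ, β + n).
Posterior: Gamma(α+S, β+n) = Gamma(13.3+13, 3.6+10) = Gamma(26.3, 13.6).
The predictive distribution for one future period is NegBinom with mean α/β = 1.9338.

1.9338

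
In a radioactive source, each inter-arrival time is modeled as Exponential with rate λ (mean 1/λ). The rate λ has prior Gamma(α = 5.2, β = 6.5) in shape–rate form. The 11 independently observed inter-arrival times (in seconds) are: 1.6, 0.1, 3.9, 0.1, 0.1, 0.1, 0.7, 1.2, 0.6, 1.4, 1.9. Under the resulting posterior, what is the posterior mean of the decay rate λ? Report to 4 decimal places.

0.8901

With a Gamma(shape α, rate β) prior on the exponential rate λ, the posterior after n observations with total T = Σxᵢ is Gamma(α+n, β+T).
Sum of observations T = 11.7 seconds; n = 11.
Posterior: Gamma(5.2+11, 6.5+11.7) = Gamma(16.2, 18.2).
Posterior mean of λ = α/β = 16.2/18.2 = 0.8901.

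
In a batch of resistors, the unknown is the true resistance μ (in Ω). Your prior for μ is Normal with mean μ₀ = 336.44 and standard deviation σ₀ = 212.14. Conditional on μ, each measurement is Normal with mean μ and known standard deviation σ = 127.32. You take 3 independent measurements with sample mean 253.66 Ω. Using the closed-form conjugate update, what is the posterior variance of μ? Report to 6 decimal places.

4824.226149

For Normal data with known variance σ², a Normal(μ₀, σ₀²) prior on μ is conjugate. Posterior precision = 1/σ₀² + n/σ²; posterior mean is the precision-weighted average of μ₀ and x̄.
σ₀² = 212.14² = 45003.3796, σ² = 127.32² = 16210.3824; σ² + n·σ₀² = 16210.3824 + 3·45003.3796 = 151220.5212.
Posterior precision = 1/σ₀² + n/σ² = 1/45003.3796 + 3/16210.3824 = (σ² + n·σ₀²)/(σ₀²σ²) = 151220.5212/(45003.3796·16210.3824); posterior variance σₙ² = σ₀²σ²/(σ² + n·σ₀²) = 45003.3796·16210.3824/151220.5212 = 4824.226149.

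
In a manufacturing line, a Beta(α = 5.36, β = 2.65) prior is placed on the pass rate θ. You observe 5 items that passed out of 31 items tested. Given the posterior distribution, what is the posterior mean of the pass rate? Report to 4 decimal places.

0.2656

The Beta prior is conjugate to a Binomial/Bernoulli likelihood; the update adds successes to α and failures to β.
Posterior: Beta(α+k, β+n−k) = Beta(5.36+5, 2.65+26) = Beta(10.36, 28.65).
Posterior mean = α/(α+β) = 10.36/39.01 = 0.2656.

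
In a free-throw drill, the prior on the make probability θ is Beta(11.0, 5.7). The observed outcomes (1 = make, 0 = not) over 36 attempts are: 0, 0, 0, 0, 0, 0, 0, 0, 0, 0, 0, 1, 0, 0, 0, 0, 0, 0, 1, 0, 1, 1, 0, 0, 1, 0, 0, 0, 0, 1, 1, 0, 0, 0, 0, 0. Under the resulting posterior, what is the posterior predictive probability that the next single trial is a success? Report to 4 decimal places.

The Beta prior is conjugate to a Binomial/Bernoulli likelihood; the update adds successes to α and failures to β.
Posterior: Beta(α+k, β+n−k) = Beta(11.0+7, 5.7+29) = Beta(18.0, 34.7).
For a single future Bernoulli trial, P(success | data) = α/(α+β) = 0.3416.

0.3416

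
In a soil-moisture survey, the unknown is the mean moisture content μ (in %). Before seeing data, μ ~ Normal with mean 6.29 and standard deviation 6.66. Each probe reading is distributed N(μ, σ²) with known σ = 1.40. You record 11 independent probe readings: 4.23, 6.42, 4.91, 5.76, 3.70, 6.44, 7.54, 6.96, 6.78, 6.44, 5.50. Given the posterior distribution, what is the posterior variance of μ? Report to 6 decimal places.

For Normal data with known variance σ², a Normal(μ₀, σ₀²) prior on μ is conjugate. Posterior precision = 1/σ₀² + n/σ²; posterior mean is the precision-weighted average of μ₀ and x̄.
σ₀² = 6.66² = 44.3556, σ² = 1.40² = 1.96; σ² + n·σ₀² = 1.96 + 11·44.3556 = 489.8716.
Posterior precision = 1/σ₀² + n/σ² = 1/44.3556 + 11/1.96 = (σ² + n·σ₀²)/(σ₀²σ²) = 489.8716/(44.3556·1.96); posterior variance σₙ² = σ₀²σ²/(σ² + n·σ₀²) = 44.3556·1.96/489.8716 = 0.177469.

0.177469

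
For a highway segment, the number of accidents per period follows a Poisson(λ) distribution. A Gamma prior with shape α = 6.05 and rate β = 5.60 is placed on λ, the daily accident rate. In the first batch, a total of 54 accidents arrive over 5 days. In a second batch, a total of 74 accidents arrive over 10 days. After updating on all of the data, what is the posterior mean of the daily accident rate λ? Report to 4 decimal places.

6.5073

With a Gamma(shape α, rate β) prior, the Poisson likelihood is conjugate: the posterior is Gamma(α + ΣXᵢ, β + n).
After batch 1: Gamma(α+S, β+n) = Gamma(6.05+54, 5.60+5) = Gamma(60.05, 10.60).
After batch 2: Gamma(α+S, β+n) = Gamma(60.05+74, 10.60+10) = Gamma(134.05, 20.60).
Posterior mean = α/β = 134.05/20.60 = 6.5073.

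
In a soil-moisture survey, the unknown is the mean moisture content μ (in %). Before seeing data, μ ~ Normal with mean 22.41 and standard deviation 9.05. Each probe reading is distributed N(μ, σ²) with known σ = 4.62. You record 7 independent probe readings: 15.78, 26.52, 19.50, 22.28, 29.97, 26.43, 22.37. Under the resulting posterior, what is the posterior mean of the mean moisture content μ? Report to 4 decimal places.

For Normal data with known variance σ², a Normal(μ₀, σ₀²) prior on μ is conjugate. Posterior precision = 1/σ₀² + n/σ²; posterior mean is the precision-weighted average of μ₀ and x̄.
Σxᵢ = 15.78 + 26.52 + 19.50 + 22.28 + 29.97 + 26.43 + 22.37 = 162.85, so n·x̄ = 162.85.
σ₀² = 9.05² = 81.9025, σ² = 4.62² = 21.3444; σ² + n·σ₀² = 21.3444 + 7·81.9025 = 594.6619.
Posterior mean = (μ₀/σ₀² + n·x̄/σ²)/(1/σ₀² + n/σ²) = (σ²·μ₀ + σ₀²·n·x̄)/(σ² + n·σ₀²) = (21.3444·22.41 + 81.9025·162.85)/594.6619 = 13816.150129/594.6619 = 23.2336.

23.2336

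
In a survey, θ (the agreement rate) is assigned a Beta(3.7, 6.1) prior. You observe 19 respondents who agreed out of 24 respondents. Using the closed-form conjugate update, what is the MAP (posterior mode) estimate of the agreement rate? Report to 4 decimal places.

The Beta prior is conjugate to a Binomial/Bernoulli likelihood; the update adds successes to α and failures to β.
Posterior: Beta(α+k, β+n−k) = Beta(3.7+19, 6.1+5) = Beta(22.7, 11.1).
Mode of Beta(a,b) for a,b>1 is (a−1)/(a+b−2) = 21.7/31.8 = 0.6824.

0.6824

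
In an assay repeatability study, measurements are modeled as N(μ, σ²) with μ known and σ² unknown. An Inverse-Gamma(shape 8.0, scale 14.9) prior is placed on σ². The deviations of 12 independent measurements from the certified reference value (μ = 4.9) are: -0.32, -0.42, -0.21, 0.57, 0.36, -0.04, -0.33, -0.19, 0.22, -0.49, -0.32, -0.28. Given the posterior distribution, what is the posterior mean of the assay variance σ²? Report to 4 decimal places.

With known mean μ and an Inverse-Gamma(α, β) prior on σ², the Normal likelihood is conjugate: posterior is Inv-Gamma(α + n/2, β + Σ(xᵢ−μ)²/2).
Σ(xᵢ−μ)² = (-0.32)² + (-0.42)² + (-0.21)² + (0.57)² + (0.36)² + (-0.04)² + (-0.33)² + (-0.19)² + (0.22)² + (-0.49)² + (-0.32)² + (-0.28)² = 1.3933.
Posterior: Inv-Gamma(8.0 + 12/2, 14.9 + 1.3933/2) = Inv-Gamma(14.00, 15.59665).
E[σ²|data] = β/(α−1) = 15.59665/13.00 = 1.1997.

1.1997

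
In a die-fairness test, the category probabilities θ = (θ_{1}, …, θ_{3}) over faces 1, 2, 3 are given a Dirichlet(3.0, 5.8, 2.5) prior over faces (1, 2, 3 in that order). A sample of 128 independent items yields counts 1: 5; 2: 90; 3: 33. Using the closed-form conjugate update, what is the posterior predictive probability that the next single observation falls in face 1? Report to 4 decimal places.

0.0574

The Dirichlet prior is conjugate to the Multinomial likelihood: each posterior αⱼ = prior αⱼ + observed count nⱼ.
Posterior concentration: (8.0, 95.8, 35.5), total = 139.3.
P(next = 1 | data) = α_{1}/Σα = 0.0574.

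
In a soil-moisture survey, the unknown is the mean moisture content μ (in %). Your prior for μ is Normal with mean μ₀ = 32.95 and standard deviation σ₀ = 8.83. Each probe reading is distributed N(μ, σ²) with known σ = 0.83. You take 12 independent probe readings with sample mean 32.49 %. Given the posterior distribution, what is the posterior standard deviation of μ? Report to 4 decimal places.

0.2395

For Normal data with known variance σ², a Normal(μ₀, σ₀²) prior on μ is conjugate. Posterior precision = 1/σ₀² + n/σ²; posterior mean is the precision-weighted average of μ₀ and x̄.
σ₀² = 8.83² = 77.9689, σ² = 0.83² = 0.6889; σ² + n·σ₀² = 0.6889 + 12·77.9689 = 936.3157.
Posterior precision = 1/σ₀² + n/σ² = 1/77.9689 + 12/0.6889 = (σ² + n·σ₀²)/(σ₀²σ²) = 936.3157/(77.9689·0.6889); posterior variance σₙ² = σ₀²σ²/(σ² + n·σ₀²) = 77.9689·0.6889/936.3157 = 0.057366.
Posterior SD = √σₙ² = √(77.9689·0.6889/936.3157) = 0.2395.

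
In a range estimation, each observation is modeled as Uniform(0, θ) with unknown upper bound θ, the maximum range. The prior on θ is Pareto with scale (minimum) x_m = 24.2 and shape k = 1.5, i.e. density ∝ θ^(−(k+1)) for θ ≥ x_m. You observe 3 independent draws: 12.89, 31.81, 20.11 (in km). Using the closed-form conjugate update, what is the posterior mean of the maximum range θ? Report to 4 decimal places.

40.8986

A Pareto(scale x_m, shape k) prior on the upper bound θ of Uniform(0, θ) is conjugate: posterior is Pareto(max(x_m, max xᵢ), k + n).
Sample maximum = 31.81; prior scale x_m = 24.2 → posterior scale = max = 31.81.
Posterior shape = 1.5 + 3 = 4.5.
E[θ|data] = k·x_m/(k−1) = 4.5·31.81/3.5 = 40.8986.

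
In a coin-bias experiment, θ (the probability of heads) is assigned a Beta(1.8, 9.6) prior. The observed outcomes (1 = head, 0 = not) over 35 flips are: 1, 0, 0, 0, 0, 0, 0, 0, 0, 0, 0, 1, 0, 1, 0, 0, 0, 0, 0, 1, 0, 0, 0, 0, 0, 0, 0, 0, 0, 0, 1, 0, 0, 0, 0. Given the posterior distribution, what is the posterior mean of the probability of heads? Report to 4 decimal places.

0.1466

The Beta prior is conjugate to a Binomial/Bernoulli likelihood; the update adds successes to α and failures to β.
Posterior: Beta(α+k, β+n−k) = Beta(1.8+5, 9.6+30) = Beta(6.8, 39.6).
Posterior mean = α/(α+β) = 6.8/46.4 = 0.1466.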